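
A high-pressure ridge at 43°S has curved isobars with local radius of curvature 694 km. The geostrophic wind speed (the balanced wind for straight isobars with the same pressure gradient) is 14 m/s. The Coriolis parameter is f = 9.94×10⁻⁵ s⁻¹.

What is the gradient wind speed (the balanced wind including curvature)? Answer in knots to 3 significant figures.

38.0 knots

Around a high, pressure-gradient force acts outward with centrifugal, so Coriolis balances both:
fV = (1/ρ)|∂P/∂n| + V²/R  →  V² − fR·V + fR·V_g = 0
With fR = 9.94×10⁻⁵ × 694×10³ m = 69.0 m/s:
V = [fR − √((fR)² − 4 fR V_g)]/2 = [69.0 − √(69.0² − 4×69.0×14)]/2 = 19.5 m/s
Supergeostrophic (V > V_g = 14 m/s), as expected around a high.
Converting: 19.5 m/s × 1.944 = 38.0 knots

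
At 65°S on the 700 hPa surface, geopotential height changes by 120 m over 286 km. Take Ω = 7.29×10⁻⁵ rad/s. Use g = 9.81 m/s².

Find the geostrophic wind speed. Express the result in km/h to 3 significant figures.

Coriolis parameter at 65°S:
f = 2Ω sin φ = 2 × 7.29×10⁻⁵ × sin 65° = 1.32×10⁻⁴ s⁻¹
Height gradient: |∂Z/∂n| = 120 m / 286000 m = 4.20×10⁻⁴
On a pressure surface, geostrophic balance gives V_g = (g/f)|∂Z/∂n|:
V_g = 9.81 × 4.20×10⁻⁴ / 1.32×10⁻⁴ = 31.1 m/s
Converting: 31.1 m/s × 3.6 = 112 km/h

112 km/h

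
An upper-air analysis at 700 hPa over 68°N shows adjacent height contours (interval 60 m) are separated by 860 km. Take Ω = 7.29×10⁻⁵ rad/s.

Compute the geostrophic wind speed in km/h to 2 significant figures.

18 km/h

Coriolis parameter at 68°N:
f = 2Ω sin φ = 2 × 7.29×10⁻⁵ × sin 68° = 1.35×10⁻⁴ s⁻¹
Height gradient: |∂Z/∂n| = 60 m / 860000 m = 6.98×10⁻⁵
On a pressure surface, geostrophic balance gives V_g = (g/f)|∂Z/∂n|:
V_g = 9.81 × 6.98×10⁻⁵ / 1.35×10⁻⁴ = 5.06 m/s
Converting: 5.06 m/s × 3.6 = 18 km/h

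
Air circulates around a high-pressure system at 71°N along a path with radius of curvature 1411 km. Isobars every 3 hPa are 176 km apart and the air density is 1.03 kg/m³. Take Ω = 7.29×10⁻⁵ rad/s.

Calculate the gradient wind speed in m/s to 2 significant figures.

Coriolis parameter at 71°N:
f = 2Ω sin φ = 2 × 7.29×10⁻⁵ × sin 71° = 1.38×10⁻⁴ s⁻¹
Pressure gradient: |∂P/∂n| = 300 Pa / 176000 m = 1.70×10⁻³ Pa/m
Geostrophic speed: V_g = |∂P/∂n|/(fρ) = 1.70×10⁻³/(1.38×10⁻⁴ × 1.03) = 12.0 m/s
Around a high, pressure-gradient force acts outward with centrifugal, so Coriolis balances both:
fV = (1/ρ)|∂P/∂n| + V²/R  →  V² − fR·V + fR·V_g = 0
With fR = 1.38×10⁻⁴ × 1411×10³ m = 195 m/s:
V = [fR − √((fR)² − 4 fR V_g)]/2 = [195 − √(195² − 4×195×12)]/2 = 12.9 m/s
Supergeostrophic (V > V_g = 12 m/s), as expected around a high.

13 m/s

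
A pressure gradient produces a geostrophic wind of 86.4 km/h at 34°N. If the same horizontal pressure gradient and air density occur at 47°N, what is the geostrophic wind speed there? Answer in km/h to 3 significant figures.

With the same pressure gradient and density, V_g ∝ 1/f ∝ 1/sin φ.
V₂ = V₁ · sin φ₁ / sin φ₂ = 86.4 × sin 34° / sin 47°
V₂ = 86.4 × 0.5592/0.7314 = 66.1 km/h

66.1 km/h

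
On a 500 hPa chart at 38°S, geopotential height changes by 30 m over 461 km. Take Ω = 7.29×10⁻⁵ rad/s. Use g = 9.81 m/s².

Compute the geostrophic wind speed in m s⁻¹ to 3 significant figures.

Coriolis parameter at 38°S:
f = 2Ω sin φ = 2 × 7.29×10⁻⁵ × sin 38° = 8.98×10⁻⁵ s⁻¹
Height gradient: |∂Z/∂n| = 30 m / 461000 m = 6.51×10⁻⁵
On a pressure surface, geostrophic balance gives V_g = (g/f)|∂Z/∂n|:
V_g = 9.81 × 6.51×10⁻⁵ / 8.98×10⁻⁵ = 7.11 m/s

7.11 m s⁻¹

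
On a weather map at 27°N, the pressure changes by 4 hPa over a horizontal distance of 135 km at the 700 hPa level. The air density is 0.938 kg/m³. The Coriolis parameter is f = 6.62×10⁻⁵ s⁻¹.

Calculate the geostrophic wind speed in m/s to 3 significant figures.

47.7 m/s

Pressure gradient: |∂P/∂n| = 400 Pa / 135000 m = 2.96×10⁻³ Pa/m
Geostrophic balance (pressure-gradient force = Coriolis force):
V_g = (1/(fρ)) |∂P/∂n| = 2.96×10⁻³ / (6.62×10⁻⁵ × 0.938) = 47.7 m/s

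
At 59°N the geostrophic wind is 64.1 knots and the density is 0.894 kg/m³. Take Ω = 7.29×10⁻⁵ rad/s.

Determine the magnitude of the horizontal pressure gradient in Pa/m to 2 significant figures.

3.7×10⁻³ Pa/m

Coriolis parameter at 59°N:
f = 2Ω sin φ = 2 × 7.29×10⁻⁵ × sin 59° = 1.25×10⁻⁴ s⁻¹
Wind speed in SI: 64.1 knots = 33.0 m/s
Geostrophic balance rearranged: |∂P/∂n| = f ρ V_g
|∂P/∂n| = 1.25×10⁻⁴ × 0.894 × 33.0 = 3.68×10⁻³ Pa/m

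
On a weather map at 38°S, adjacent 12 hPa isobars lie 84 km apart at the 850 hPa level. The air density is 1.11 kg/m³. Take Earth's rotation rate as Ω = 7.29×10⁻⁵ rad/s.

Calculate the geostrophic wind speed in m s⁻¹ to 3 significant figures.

Coriolis parameter at 38°S:
f = 2Ω sin φ = 2 × 7.29×10⁻⁵ × sin 38° = 8.98×10⁻⁵ s⁻¹
Pressure gradient: |∂P/∂n| = 1200 Pa / 84000 m = 1.43×10⁻² Pa/m
Geostrophic balance (pressure-gradient force = Coriolis force):
V_g = (1/(fρ)) |∂P/∂n| = 1.43×10⁻² / (8.98×10⁻⁵ × 1.11) = 143 m/s

143 m s⁻¹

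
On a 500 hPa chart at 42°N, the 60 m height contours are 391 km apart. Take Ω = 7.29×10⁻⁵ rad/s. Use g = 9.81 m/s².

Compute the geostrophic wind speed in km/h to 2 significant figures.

Coriolis parameter at 42°N:
f = 2Ω sin φ = 2 × 7.29×10⁻⁵ × sin 42° = 9.76×10⁻⁵ s⁻¹
Height gradient: |∂Z/∂n| = 60 m / 391000 m = 1.53×10⁻⁴
On a pressure surface, geostrophic balance gives V_g = (g/f)|∂Z/∂n|:
V_g = 9.81 × 1.53×10⁻⁴ / 9.76×10⁻⁵ = 15.4 m/s
Converting: 15.4 m/s × 3.6 = 56 km/h

56 km/h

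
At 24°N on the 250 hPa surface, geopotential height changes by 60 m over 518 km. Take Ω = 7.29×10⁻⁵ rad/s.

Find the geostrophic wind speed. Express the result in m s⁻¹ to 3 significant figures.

19.2 m s⁻¹

Coriolis parameter at 24°N:
f = 2Ω sin φ = 2 × 7.29×10⁻⁵ × sin 24° = 5.93×10⁻⁵ s⁻¹
Height gradient: |∂Z/∂n| = 60 m / 518000 m = 1.16×10⁻⁴
On a pressure surface, geostrophic balance gives V_g = (g/f)|∂Z/∂n|:
V_g = 9.81 × 1.16×10⁻⁴ / 5.93×10⁻⁵ = 19.2 m/s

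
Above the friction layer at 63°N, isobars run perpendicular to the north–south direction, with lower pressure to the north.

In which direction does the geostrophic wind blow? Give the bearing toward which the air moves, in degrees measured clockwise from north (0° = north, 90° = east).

090°

The pressure-gradient force points toward the north (bearing 000°).
Geostrophic balance: in the Northern Hemisphere the Coriolis force deflects motion to the right, so the geostrophic wind blows 90° to the right of the pressure-gradient force (low pressure on the left).
Rotating 000° by 90° clockwise gives 090° — the wind blows toward the east.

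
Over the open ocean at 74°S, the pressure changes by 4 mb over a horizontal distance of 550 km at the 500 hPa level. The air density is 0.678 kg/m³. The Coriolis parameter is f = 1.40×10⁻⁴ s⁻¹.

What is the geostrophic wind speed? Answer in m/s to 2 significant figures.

Pressure gradient: |∂P/∂n| = 400 Pa / 550000 m = 7.27×10⁻⁴ Pa/m
Geostrophic balance (pressure-gradient force = Coriolis force):
V_g = (1/(fρ)) |∂P/∂n| = 7.27×10⁻⁴ / (1.40×10⁻⁴ × 0.678) = 7.66 m/s

7.7 m/s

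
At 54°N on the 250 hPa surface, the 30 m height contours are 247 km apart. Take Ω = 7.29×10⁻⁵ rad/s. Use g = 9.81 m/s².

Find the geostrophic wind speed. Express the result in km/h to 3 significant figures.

36.4 km/h

Coriolis parameter at 54°N:
f = 2Ω sin φ = 2 × 7.29×10⁻⁵ × sin 54° = 1.18×10⁻⁴ s⁻¹
Height gradient: |∂Z/∂n| = 30 m / 247000 m = 1.21×10⁻⁴
On a pressure surface, geostrophic balance gives V_g = (g/f)|∂Z/∂n|:
V_g = 9.81 × 1.21×10⁻⁴ / 1.18×10⁻⁴ = 10.1 m/s
Converting: 10.1 m/s × 3.6 = 36.4 km/h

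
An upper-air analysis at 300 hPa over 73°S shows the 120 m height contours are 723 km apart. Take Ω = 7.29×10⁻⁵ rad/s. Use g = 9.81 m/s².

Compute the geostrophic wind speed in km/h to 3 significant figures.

42.0 km/h

Coriolis parameter at 73°S:
f = 2Ω sin φ = 2 × 7.29×10⁻⁵ × sin 73° = 1.39×10⁻⁴ s⁻¹
Height gradient: |∂Z/∂n| = 120 m / 723000 m = 1.66×10⁻⁴
On a pressure surface, geostrophic balance gives V_g = (g/f)|∂Z/∂n|:
V_g = 9.81 × 1.66×10⁻⁴ / 1.39×10⁻⁴ = 11.7 m/s
Converting: 11.7 m/s × 3.6 = 42.0 km/h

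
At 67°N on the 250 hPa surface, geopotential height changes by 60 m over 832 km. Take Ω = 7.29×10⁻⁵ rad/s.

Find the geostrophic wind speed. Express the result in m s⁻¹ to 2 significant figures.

5.3 m s⁻¹

Coriolis parameter at 67°N:
f = 2Ω sin φ = 2 × 7.29×10⁻⁵ × sin 67° = 1.34×10⁻⁴ s⁻¹
Height gradient: |∂Z/∂n| = 60 m / 832000 m = 7.21×10⁻⁵
On a pressure surface, geostrophic balance gives V_g = (g/f)|∂Z/∂n|:
V_g = 9.81 × 7.21×10⁻⁵ / 1.34×10⁻⁴ = 5.27 m/s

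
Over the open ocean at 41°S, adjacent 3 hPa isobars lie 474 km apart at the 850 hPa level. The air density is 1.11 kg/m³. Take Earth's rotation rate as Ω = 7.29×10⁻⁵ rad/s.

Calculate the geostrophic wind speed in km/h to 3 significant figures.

21.5 km/h

Coriolis parameter at 41°S:
f = 2Ω sin φ = 2 × 7.29×10⁻⁵ × sin 41° = 9.57×10⁻⁵ s⁻¹
Pressure gradient: |∂P/∂n| = 300 Pa / 474000 m = 6.33×10⁻⁴ Pa/m
Geostrophic balance (pressure-gradient force = Coriolis force):
V_g = (1/(fρ)) |∂P/∂n| = 6.33×10⁻⁴ / (9.57×10⁻⁵ × 1.11) = 5.96 m/s
Converting: 5.96 m/s × 3.6 = 21.5 km/h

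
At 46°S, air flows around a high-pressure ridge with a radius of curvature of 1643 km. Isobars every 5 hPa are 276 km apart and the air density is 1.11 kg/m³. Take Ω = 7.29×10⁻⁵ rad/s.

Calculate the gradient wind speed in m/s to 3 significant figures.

Coriolis parameter at 46°S:
f = 2Ω sin φ = 2 × 7.29×10⁻⁵ × sin 46° = 1.05×10⁻⁴ s⁻¹
Pressure gradient: |∂P/∂n| = 500 Pa / 276000 m = 1.81×10⁻³ Pa/m
Geostrophic speed: V_g = |∂P/∂n|/(fρ) = 1.81×10⁻³/(1.05×10⁻⁴ × 1.11) = 15.6 m/s
Around a high, pressure-gradient force acts outward with centrifugal, so Coriolis balances both:
fV = (1/ρ)|∂P/∂n| + V²/R  →  V² − fR·V + fR·V_g = 0
With fR = 1.05×10⁻⁴ × 1643×10³ m = 172 m/s:
V = [fR − √((fR)² − 4 fR V_g)]/2 = [172 − √(172² − 4×172×15.6)]/2 = 17.3 m/s
Supergeostrophic (V > V_g = 15.6 m/s), as expected around a high.

17.3 m/s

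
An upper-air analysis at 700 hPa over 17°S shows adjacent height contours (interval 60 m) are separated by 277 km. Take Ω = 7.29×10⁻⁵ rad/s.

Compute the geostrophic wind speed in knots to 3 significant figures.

96.9 knots

Coriolis parameter at 17°S:
f = 2Ω sin φ = 2 × 7.29×10⁻⁵ × sin 17° = 4.26×10⁻⁵ s⁻¹
Height gradient: |∂Z/∂n| = 60 m / 277000 m = 2.17×10⁻⁴
On a pressure surface, geostrophic balance gives V_g = (g/f)|∂Z/∂n|:
V_g = 9.81 × 2.17×10⁻⁴ / 4.26×10⁻⁵ = 49.8 m/s
Converting: 49.8 m/s × 1.944 = 96.9 knots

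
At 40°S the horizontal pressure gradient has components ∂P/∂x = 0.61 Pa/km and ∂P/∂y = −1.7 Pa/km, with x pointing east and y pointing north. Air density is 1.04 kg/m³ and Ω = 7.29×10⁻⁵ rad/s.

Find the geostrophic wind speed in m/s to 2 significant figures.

19 m/s

Coriolis parameter at 40°S:
f = 2Ω sin φ = 2 × 7.29×10⁻⁵ × sin 40° = 9.37×10⁻⁵ s⁻¹
In the Southern Hemisphere f is negative: f = −9.37×10⁻⁵ s⁻¹.
Component geostrophic relations (x east, y north):
u_g = −(1/(fρ)) ∂P/∂y,  v_g = (1/(fρ)) ∂P/∂x
u_g = −(−1.7×10⁻³)/(−9.37×10⁻⁵ × 1.04) = −17.4 m/s;  v_g = (0.61×10⁻³)/(−9.37×10⁻⁵ × 1.04) = −6.26 m/s
|V_g| = √(u_g² + v_g²) = 18.5 m/s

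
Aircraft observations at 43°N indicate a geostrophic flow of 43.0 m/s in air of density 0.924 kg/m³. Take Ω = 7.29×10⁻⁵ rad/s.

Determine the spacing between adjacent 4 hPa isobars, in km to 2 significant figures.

Coriolis parameter at 43°N:
f = 2Ω sin φ = 2 × 7.29×10⁻⁵ × sin 43° = 9.94×10⁻⁵ s⁻¹
Geostrophic balance rearranged: |∂P/∂n| = f ρ V_g
|∂P/∂n| = 9.94×10⁻⁵ × 0.924 × 43.0 = 3.95×10⁻³ Pa/m
Isobar spacing: Δn = ΔP/|∂P/∂n| = 400 Pa / 3.95×10⁻³ Pa/m = 101246 m ≈ 100 km

100 km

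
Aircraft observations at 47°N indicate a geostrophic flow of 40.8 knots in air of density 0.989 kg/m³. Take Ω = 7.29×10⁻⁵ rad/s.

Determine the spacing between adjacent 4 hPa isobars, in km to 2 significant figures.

Coriolis parameter at 47°N:
f = 2Ω sin φ = 2 × 7.29×10⁻⁵ × sin 47° = 1.07×10⁻⁴ s⁻¹
Wind speed in SI: 40.8 knots = 21.0 m/s
Geostrophic balance rearranged: |∂P/∂n| = f ρ V_g
|∂P/∂n| = 1.07×10⁻⁴ × 0.989 × 21.0 = 2.21×10⁻³ Pa/m
Isobar spacing: Δn = ΔP/|∂P/∂n| = 400 Pa / 2.21×10⁻³ Pa/m = 180709 m ≈ 180 km

180 km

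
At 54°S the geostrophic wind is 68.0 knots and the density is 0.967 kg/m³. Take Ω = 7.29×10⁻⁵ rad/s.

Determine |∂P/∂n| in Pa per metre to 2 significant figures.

Coriolis parameter at 54°S:
f = 2Ω sin φ = 2 × 7.29×10⁻⁵ × sin 54° = 1.18×10⁻⁴ s⁻¹
Wind speed in SI: 68.0 knots = 35.0 m/s
Geostrophic balance rearranged: |∂P/∂n| = f ρ V_g
|∂P/∂n| = 1.18×10⁻⁴ × 0.967 × 35.0 = 3.99×10⁻³ Pa/m

4.0×10⁻³ Pa/m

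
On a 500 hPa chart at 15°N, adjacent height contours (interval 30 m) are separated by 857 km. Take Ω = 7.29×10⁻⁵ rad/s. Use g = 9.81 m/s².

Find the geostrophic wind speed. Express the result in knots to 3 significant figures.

17.7 knots

Coriolis parameter at 15°N:
f = 2Ω sin φ = 2 × 7.29×10⁻⁵ × sin 15° = 3.77×10⁻⁵ s⁻¹
Height gradient: |∂Z/∂n| = 30 m / 857000 m = 3.50×10⁻⁵
On a pressure surface, geostrophic balance gives V_g = (g/f)|∂Z/∂n|:
V_g = 9.81 × 3.50×10⁻⁵ / 3.77×10⁻⁵ = 9.10 m/s
Converting: 9.10 m/s × 1.944 = 17.7 knots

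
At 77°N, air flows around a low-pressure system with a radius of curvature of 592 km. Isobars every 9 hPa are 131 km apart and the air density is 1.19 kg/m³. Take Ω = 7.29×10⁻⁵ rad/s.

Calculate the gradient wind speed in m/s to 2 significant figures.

30 m/s

Coriolis parameter at 77°N:
f = 2Ω sin φ = 2 × 7.29×10⁻⁵ × sin 77° = 1.42×10⁻⁴ s⁻¹
Pressure gradient: |∂P/∂n| = 900 Pa / 131000 m = 6.87×10⁻³ Pa/m
Geostrophic speed: V_g = |∂P/∂n|/(fρ) = 6.87×10⁻³/(1.42×10⁻⁴ × 1.19) = 40.6 m/s
Around a low, centrifugal force acts outward with Coriolis, so pressure-gradient force balances both:
(1/ρ)|∂P/∂n| = fV + V²/R  →  V² + fR·V − fR·V_g = 0
With fR = 1.42×10⁻⁴ × 592×10³ m = 84.1 m/s:
V = [−fR + √((fR)² + 4 fR V_g)]/2 = [−84.1 + √(84.1² + 4×84.1×40.6)]/2 = 30 m/s
Subgeostrophic (V < V_g = 40.6 m/s), as expected around a low.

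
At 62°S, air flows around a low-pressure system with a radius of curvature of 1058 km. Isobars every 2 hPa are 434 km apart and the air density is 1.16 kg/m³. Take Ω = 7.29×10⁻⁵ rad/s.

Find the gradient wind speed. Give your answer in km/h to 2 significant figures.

11 km/h

Coriolis parameter at 62°S:
f = 2Ω sin φ = 2 × 7.29×10⁻⁵ × sin 62° = 1.29×10⁻⁴ s⁻¹
Pressure gradient: |∂P/∂n| = 200 Pa / 434000 m = 4.61×10⁻⁴ Pa/m
Geostrophic speed: V_g = |∂P/∂n|/(fρ) = 4.61×10⁻⁴/(1.29×10⁻⁴ × 1.16) = 3.09 m/s
Around a low, centrifugal force acts outward with Coriolis, so pressure-gradient force balances both:
(1/ρ)|∂P/∂n| = fV + V²/R  →  V² + fR·V − fR·V_g = 0
With fR = 1.29×10⁻⁴ × 1058×10³ m = 136 m/s:
V = [−fR + √((fR)² + 4 fR V_g)]/2 = [−136 + √(136² + 4×136×3.09)]/2 = 3.02 m/s
Subgeostrophic (V < V_g = 3.09 m/s), as expected around a low.
Converting: 3.02 m/s × 3.6 = 11 km/h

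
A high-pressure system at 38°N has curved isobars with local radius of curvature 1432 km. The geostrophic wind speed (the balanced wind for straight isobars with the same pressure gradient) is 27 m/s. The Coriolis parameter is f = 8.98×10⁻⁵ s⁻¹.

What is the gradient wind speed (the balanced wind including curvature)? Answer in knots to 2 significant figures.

Around a high, pressure-gradient force acts outward with centrifugal, so Coriolis balances both:
fV = (1/ρ)|∂P/∂n| + V²/R  →  V² − fR·V + fR·V_g = 0
With fR = 8.98×10⁻⁵ × 1432×10³ m = 129 m/s:
V = [fR − √((fR)² − 4 fR V_g)]/2 = [129 − √(129² − 4×129×27)]/2 = 38.6 m/s
Supergeostrophic (V > V_g = 27 m/s), as expected around a high.
Converting: 38.6 m/s × 1.944 = 75 knots

75 knots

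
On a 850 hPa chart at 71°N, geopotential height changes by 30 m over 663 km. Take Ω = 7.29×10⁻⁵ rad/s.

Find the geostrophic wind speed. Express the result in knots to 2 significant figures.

Coriolis parameter at 71°N:
f = 2Ω sin φ = 2 × 7.29×10⁻⁵ × sin 71° = 1.38×10⁻⁴ s⁻¹
Height gradient: |∂Z/∂n| = 30 m / 663000 m = 4.52×10⁻⁵
On a pressure surface, geostrophic balance gives V_g = (g/f)|∂Z/∂n|:
V_g = 9.81 × 4.52×10⁻⁵ / 1.38×10⁻⁴ = 3.22 m/s
Converting: 3.22 m/s × 1.944 = 6.3 knots

6.3 knots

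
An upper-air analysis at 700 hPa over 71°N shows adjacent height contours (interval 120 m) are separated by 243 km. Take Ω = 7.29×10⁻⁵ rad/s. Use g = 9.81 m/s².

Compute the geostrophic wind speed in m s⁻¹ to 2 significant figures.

35 m s⁻¹

Coriolis parameter at 71°N:
f = 2Ω sin φ = 2 × 7.29×10⁻⁵ × sin 71° = 1.38×10⁻⁴ s⁻¹
Height gradient: |∂Z/∂n| = 120 m / 243000 m = 4.94×10⁻⁴
On a pressure surface, geostrophic balance gives V_g = (g/f)|∂Z/∂n|:
V_g = 9.81 × 4.94×10⁻⁴ / 1.38×10⁻⁴ = 35.1 m/s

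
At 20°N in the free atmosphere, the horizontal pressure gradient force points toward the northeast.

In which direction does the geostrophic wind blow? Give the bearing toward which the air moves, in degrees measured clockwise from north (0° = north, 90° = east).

135°

The pressure-gradient force points toward the northeast (bearing 045°).
Geostrophic balance: in the Northern Hemisphere the Coriolis force deflects motion to the right, so the geostrophic wind blows 90° to the right of the pressure-gradient force (low pressure on the left).
Rotating 045° by 90° clockwise gives 135° — the wind blows toward the southeast.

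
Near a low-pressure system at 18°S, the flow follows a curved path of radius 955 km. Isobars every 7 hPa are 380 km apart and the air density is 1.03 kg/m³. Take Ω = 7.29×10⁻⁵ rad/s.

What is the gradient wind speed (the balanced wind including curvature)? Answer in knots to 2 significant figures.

Coriolis parameter at 18°S:
f = 2Ω sin φ = 2 × 7.29×10⁻⁵ × sin 18° = 4.51×10⁻⁵ s⁻¹
Pressure gradient: |∂P/∂n| = 700 Pa / 380000 m = 1.84×10⁻³ Pa/m
Geostrophic speed: V_g = |∂P/∂n|/(fρ) = 1.84×10⁻³/(4.51×10⁻⁵ × 1.03) = 39.7 m/s
Around a low, centrifugal force acts outward with Coriolis, so pressure-gradient force balances both:
(1/ρ)|∂P/∂n| = fV + V²/R  →  V² + fR·V − fR·V_g = 0
With fR = 4.51×10⁻⁵ × 955×10³ m = 43.0 m/s:
V = [−fR + √((fR)² + 4 fR V_g)]/2 = [−43.0 + √(43.0² + 4×43.0×39.7)]/2 = 25.1 m/s
Subgeostrophic (V < V_g = 39.7 m/s), as expected around a low.
Converting: 25.1 m/s × 1.944 = 49 knots

49 knots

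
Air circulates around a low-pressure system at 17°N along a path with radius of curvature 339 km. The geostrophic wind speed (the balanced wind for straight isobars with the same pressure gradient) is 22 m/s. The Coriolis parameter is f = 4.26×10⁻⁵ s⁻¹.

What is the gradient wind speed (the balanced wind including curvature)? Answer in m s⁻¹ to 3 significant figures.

12.0 m s⁻¹

Around a low, centrifugal force acts outward with Coriolis, so pressure-gradient force balances both:
(1/ρ)|∂P/∂n| = fV + V²/R  →  V² + fR·V − fR·V_g = 0
With fR = 4.26×10⁻⁵ × 339×10³ m = 14.4 m/s:
V = [−fR + √((fR)² + 4 fR V_g)]/2 = [−14.4 + √(14.4² + 4×14.4×22)]/2 = 12 m/s
Subgeostrophic (V < V_g = 22 m/s), as expected around a low.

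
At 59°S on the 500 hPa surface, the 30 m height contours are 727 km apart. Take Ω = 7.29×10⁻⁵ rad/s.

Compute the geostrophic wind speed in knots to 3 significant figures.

Coriolis parameter at 59°S:
f = 2Ω sin φ = 2 × 7.29×10⁻⁵ × sin 59° = 1.25×10⁻⁴ s⁻¹
Height gradient: |∂Z/∂n| = 30 m / 727000 m = 4.13×10⁻⁵
On a pressure surface, geostrophic balance gives V_g = (g/f)|∂Z/∂n|:
V_g = 9.81 × 4.13×10⁻⁵ / 1.25×10⁻⁴ = 3.24 m/s
Converting: 3.24 m/s × 1.944 = 6.30 knots

6.30 knots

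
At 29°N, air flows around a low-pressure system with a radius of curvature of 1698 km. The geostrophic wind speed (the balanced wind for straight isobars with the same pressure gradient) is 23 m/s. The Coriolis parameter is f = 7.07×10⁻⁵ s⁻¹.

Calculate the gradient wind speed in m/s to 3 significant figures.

Around a low, centrifugal force acts outward with Coriolis, so pressure-gradient force balances both:
(1/ρ)|∂P/∂n| = fV + V²/R  →  V² + fR·V − fR·V_g = 0
With fR = 7.07×10⁻⁵ × 1698×10³ m = 120 m/s:
V = [−fR + √((fR)² + 4 fR V_g)]/2 = [−120 + √(120² + 4×120×23)]/2 = 19.8 m/s
Subgeostrophic (V < V_g = 23 m/s), as expected around a low.

19.8 m/s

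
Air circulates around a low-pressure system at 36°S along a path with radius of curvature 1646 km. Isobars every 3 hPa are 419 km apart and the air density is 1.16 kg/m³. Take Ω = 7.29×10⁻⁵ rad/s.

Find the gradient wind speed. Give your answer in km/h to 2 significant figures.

25 km/h

Coriolis parameter at 36°S:
f = 2Ω sin φ = 2 × 7.29×10⁻⁵ × sin 36° = 8.57×10⁻⁵ s⁻¹
Pressure gradient: |∂P/∂n| = 300 Pa / 419000 m = 7.16×10⁻⁴ Pa/m
Geostrophic speed: V_g = |∂P/∂n|/(fρ) = 7.16×10⁻⁴/(8.57×10⁻⁵ × 1.16) = 7.20 m/s
Around a low, centrifugal force acts outward with Coriolis, so pressure-gradient force balances both:
(1/ρ)|∂P/∂n| = fV + V²/R  →  V² + fR·V − fR·V_g = 0
With fR = 8.57×10⁻⁵ × 1646×10³ m = 141 m/s:
V = [−fR + √((fR)² + 4 fR V_g)]/2 = [−141 + √(141² + 4×141×7.2)]/2 = 6.87 m/s
Subgeostrophic (V < V_g = 7.2 m/s), as expected around a low.
Converting: 6.87 m/s × 3.6 = 25 km/h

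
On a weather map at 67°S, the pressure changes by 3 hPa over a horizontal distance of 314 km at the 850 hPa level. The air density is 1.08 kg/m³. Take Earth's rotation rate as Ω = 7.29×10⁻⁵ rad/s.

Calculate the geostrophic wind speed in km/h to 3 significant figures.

Coriolis parameter at 67°S:
f = 2Ω sin φ = 2 × 7.29×10⁻⁵ × sin 67° = 1.34×10⁻⁴ s⁻¹
Pressure gradient: |∂P/∂n| = 300 Pa / 314000 m = 9.55×10⁻⁴ Pa/m
Geostrophic balance (pressure-gradient force = Coriolis force):
V_g = (1/(fρ)) |∂P/∂n| = 9.55×10⁻⁴ / (1.34×10⁻⁴ × 1.08) = 6.59 m/s
Converting: 6.59 m/s × 3.6 = 23.7 km/h

23.7 km/h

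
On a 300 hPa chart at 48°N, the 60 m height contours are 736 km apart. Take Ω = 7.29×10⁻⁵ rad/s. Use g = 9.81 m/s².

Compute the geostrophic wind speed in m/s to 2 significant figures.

7.4 m/s

Coriolis parameter at 48°N:
f = 2Ω sin φ = 2 × 7.29×10⁻⁵ × sin 48° = 1.08×10⁻⁴ s⁻¹
Height gradient: |∂Z/∂n| = 60 m / 736000 m = 8.15×10⁻⁵
On a pressure surface, geostrophic balance gives V_g = (g/f)|∂Z/∂n|:
V_g = 9.81 × 8.15×10⁻⁵ / 1.08×10⁻⁴ = 7.38 m/s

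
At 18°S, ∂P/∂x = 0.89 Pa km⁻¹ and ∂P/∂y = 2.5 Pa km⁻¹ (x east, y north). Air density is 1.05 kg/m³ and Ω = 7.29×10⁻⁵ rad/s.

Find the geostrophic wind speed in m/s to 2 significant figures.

56 m/s

Coriolis parameter at 18°S:
f = 2Ω sin φ = 2 × 7.29×10⁻⁵ × sin 18° = 4.51×10⁻⁵ s⁻¹
In the Southern Hemisphere f is negative: f = −4.51×10⁻⁵ s⁻¹.
Component geostrophic relations (x east, y north):
u_g = −(1/(fρ)) ∂P/∂y,  v_g = (1/(fρ)) ∂P/∂x
u_g = −(2.5×10⁻³)/(−4.51×10⁻⁵ × 1.05) = 52.8 m/s;  v_g = (0.89×10⁻³)/(−4.51×10⁻⁵ × 1.05) = −18.8 m/s
|V_g| = √(u_g² + v_g²) = 56.1 m/s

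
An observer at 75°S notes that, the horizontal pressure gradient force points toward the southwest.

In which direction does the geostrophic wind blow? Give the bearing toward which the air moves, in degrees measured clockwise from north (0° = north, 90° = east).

The pressure-gradient force points toward the southwest (bearing 225°).
Geostrophic balance: in the Southern Hemisphere the Coriolis force deflects motion to the left, so the geostrophic wind blows 90° to the left of the pressure-gradient force (low pressure on the right).
Rotating 225° by 90° counterclockwise gives 135° — the wind blows toward the southeast.

135°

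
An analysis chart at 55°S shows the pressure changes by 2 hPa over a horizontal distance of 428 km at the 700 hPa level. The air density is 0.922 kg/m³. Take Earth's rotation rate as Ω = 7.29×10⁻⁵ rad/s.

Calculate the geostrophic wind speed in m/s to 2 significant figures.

Coriolis parameter at 55°S:
f = 2Ω sin φ = 2 × 7.29×10⁻⁵ × sin 55° = 1.19×10⁻⁴ s⁻¹
Pressure gradient: |∂P/∂n| = 200 Pa / 428000 m = 4.67×10⁻⁴ Pa/m
Geostrophic balance (pressure-gradient force = Coriolis force):
V_g = (1/(fρ)) |∂P/∂n| = 4.67×10⁻⁴ / (1.19×10⁻⁴ × 0.922) = 4.24 m/s

4.2 m/s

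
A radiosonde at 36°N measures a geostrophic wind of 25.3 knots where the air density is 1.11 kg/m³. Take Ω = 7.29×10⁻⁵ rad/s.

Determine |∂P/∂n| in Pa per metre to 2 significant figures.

1.2×10⁻³ Pa/m

Coriolis parameter at 36°N:
f = 2Ω sin φ = 2 × 7.29×10⁻⁵ × sin 36° = 8.57×10⁻⁵ s⁻¹
Wind speed in SI: 25.3 knots = 13.0 m/s
Geostrophic balance rearranged: |∂P/∂n| = f ρ V_g
|∂P/∂n| = 8.57×10⁻⁵ × 1.11 × 13.0 = 1.24×10⁻³ Pa/m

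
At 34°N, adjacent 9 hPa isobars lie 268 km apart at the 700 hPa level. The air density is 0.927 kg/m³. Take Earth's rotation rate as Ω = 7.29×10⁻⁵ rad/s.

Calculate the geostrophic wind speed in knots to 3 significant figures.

Coriolis parameter at 34°N:
f = 2Ω sin φ = 2 × 7.29×10⁻⁵ × sin 34° = 8.15×10⁻⁵ s⁻¹
Pressure gradient: |∂P/∂n| = 900 Pa / 268000 m = 3.36×10⁻³ Pa/m
Geostrophic balance (pressure-gradient force = Coriolis force):
V_g = (1/(fρ)) |∂P/∂n| = 3.36×10⁻³ / (8.15×10⁻⁵ × 0.927) = 44.4 m/s
Converting: 44.4 m/s × 1.944 = 86.4 knots

86.4 knots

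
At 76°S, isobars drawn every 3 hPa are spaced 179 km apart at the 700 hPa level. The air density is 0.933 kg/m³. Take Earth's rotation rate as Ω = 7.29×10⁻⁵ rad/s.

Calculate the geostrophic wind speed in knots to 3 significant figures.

24.7 knots

Coriolis parameter at 76°S:
f = 2Ω sin φ = 2 × 7.29×10⁻⁵ × sin 76° = 1.41×10⁻⁴ s⁻¹
Pressure gradient: |∂P/∂n| = 300 Pa / 179000 m = 1.68×10⁻³ Pa/m
Geostrophic balance (pressure-gradient force = Coriolis force):
V_g = (1/(fρ)) |∂P/∂n| = 1.68×10⁻³ / (1.41×10⁻⁴ × 0.933) = 12.7 m/s
Converting: 12.7 m/s × 1.944 = 24.7 knots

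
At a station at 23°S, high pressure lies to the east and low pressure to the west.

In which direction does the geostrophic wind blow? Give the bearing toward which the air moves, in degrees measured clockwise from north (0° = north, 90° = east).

180°

The pressure-gradient force points toward the west (bearing 270°).
Geostrophic balance: in the Southern Hemisphere the Coriolis force deflects motion to the left, so the geostrophic wind blows 90° to the left of the pressure-gradient force (low pressure on the right).
Rotating 270° by 90° counterclockwise gives 180° — the wind blows toward the south.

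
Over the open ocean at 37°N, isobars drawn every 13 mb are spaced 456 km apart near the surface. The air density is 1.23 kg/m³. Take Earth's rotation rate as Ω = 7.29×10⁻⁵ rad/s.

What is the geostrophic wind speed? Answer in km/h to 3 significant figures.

Coriolis parameter at 37°N:
f = 2Ω sin φ = 2 × 7.29×10⁻⁵ × sin 37° = 8.77×10⁻⁵ s⁻¹
Pressure gradient: |∂P/∂n| = 1300 Pa / 456000 m = 2.85×10⁻³ Pa/m
Geostrophic balance (pressure-gradient force = Coriolis force):
V_g = (1/(fρ)) |∂P/∂n| = 2.85×10⁻³ / (8.77×10⁻⁵ × 1.23) = 26.4 m/s
Converting: 26.4 m/s × 3.6 = 95.1 km/h

95.1 km/h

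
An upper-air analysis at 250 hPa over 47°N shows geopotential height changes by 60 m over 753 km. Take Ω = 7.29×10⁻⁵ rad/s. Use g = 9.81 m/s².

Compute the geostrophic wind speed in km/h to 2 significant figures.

Coriolis parameter at 47°N:
f = 2Ω sin φ = 2 × 7.29×10⁻⁵ × sin 47° = 1.07×10⁻⁴ s⁻¹
Height gradient: |∂Z/∂n| = 60 m / 753000 m = 7.97×10⁻⁵
On a pressure surface, geostrophic balance gives V_g = (g/f)|∂Z/∂n|:
V_g = 9.81 × 7.97×10⁻⁵ / 1.07×10⁻⁴ = 7.33 m/s
Converting: 7.33 m/s × 3.6 = 26 km/h

26 km/h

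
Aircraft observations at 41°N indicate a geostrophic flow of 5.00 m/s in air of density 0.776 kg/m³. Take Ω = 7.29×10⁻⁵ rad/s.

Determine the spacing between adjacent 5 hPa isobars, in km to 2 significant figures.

1300 km

Coriolis parameter at 41°N:
f = 2Ω sin φ = 2 × 7.29×10⁻⁵ × sin 41° = 9.57×10⁻⁵ s⁻¹
Geostrophic balance rearranged: |∂P/∂n| = f ρ V_g
|∂P/∂n| = 9.57×10⁻⁵ × 0.776 × 5.00 = 3.71×10⁻⁴ Pa/m
Isobar spacing: Δn = ΔP/|∂P/∂n| = 500 Pa / 3.71×10⁻⁴ Pa/m = 1347218 m ≈ 1300 km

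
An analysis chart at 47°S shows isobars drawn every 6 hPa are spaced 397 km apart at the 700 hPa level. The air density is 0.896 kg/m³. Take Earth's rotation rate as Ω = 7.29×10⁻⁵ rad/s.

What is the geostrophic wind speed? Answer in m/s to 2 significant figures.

16 m/s

Coriolis parameter at 47°S:
f = 2Ω sin φ = 2 × 7.29×10⁻⁵ × sin 47° = 1.07×10⁻⁴ s⁻¹
Pressure gradient: |∂P/∂n| = 600 Pa / 397000 m = 1.51×10⁻³ Pa/m
Geostrophic balance (pressure-gradient force = Coriolis force):
V_g = (1/(fρ)) |∂P/∂n| = 1.51×10⁻³ / (1.07×10⁻⁴ × 0.896) = 15.8 m/s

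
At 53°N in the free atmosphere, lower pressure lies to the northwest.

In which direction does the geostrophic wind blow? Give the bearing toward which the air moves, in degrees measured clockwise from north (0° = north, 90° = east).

The pressure-gradient force points toward the northwest (bearing 315°).
Geostrophic balance: in the Northern Hemisphere the Coriolis force deflects motion to the right, so the geostrophic wind blows 90° to the right of the pressure-gradient force (low pressure on the left).
Rotating 315° by 90° clockwise gives 045° — the wind blows toward the northeast.

045°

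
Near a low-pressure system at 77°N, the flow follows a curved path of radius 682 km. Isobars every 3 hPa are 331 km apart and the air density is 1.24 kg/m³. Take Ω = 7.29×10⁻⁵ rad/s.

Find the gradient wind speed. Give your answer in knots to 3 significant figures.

Coriolis parameter at 77°N:
f = 2Ω sin φ = 2 × 7.29×10⁻⁵ × sin 77° = 1.42×10⁻⁴ s⁻¹
Pressure gradient: |∂P/∂n| = 300 Pa / 331000 m = 9.06×10⁻⁴ Pa/m
Geostrophic speed: V_g = |∂P/∂n|/(fρ) = 9.06×10⁻⁴/(1.42×10⁻⁴ × 1.24) = 5.15 m/s
Around a low, centrifugal force acts outward with Coriolis, so pressure-gradient force balances both:
(1/ρ)|∂P/∂n| = fV + V²/R  →  V² + fR·V − fR·V_g = 0
With fR = 1.42×10⁻⁴ × 682×10³ m = 96.9 m/s:
V = [−fR + √((fR)² + 4 fR V_g)]/2 = [−96.9 + √(96.9² + 4×96.9×5.15)]/2 = 4.9 m/s
Subgeostrophic (V < V_g = 5.15 m/s), as expected around a low.
Converting: 4.9 m/s × 1.944 = 9.52 knots

9.52 knots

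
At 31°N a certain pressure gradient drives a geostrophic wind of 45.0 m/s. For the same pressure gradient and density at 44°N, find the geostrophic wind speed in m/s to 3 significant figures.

33.4 m/s

With the same pressure gradient and density, V_g ∝ 1/f ∝ 1/sin φ.
V₂ = V₁ · sin φ₁ / sin φ₂ = 45.0 × sin 31° / sin 44°
V₂ = 45.0 × 0.5150/0.6947 = 33.4 m/s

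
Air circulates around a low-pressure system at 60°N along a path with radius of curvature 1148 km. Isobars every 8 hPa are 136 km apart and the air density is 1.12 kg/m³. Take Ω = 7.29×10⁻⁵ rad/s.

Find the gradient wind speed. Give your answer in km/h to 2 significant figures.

Coriolis parameter at 60°N:
f = 2Ω sin φ = 2 × 7.29×10⁻⁵ × sin 60° = 1.26×10⁻⁴ s⁻¹
Pressure gradient: |∂P/∂n| = 800 Pa / 136000 m = 5.88×10⁻³ Pa/m
Geostrophic speed: V_g = |∂P/∂n|/(fρ) = 5.88×10⁻³/(1.26×10⁻⁴ × 1.12) = 41.6 m/s
Around a low, centrifugal force acts outward with Coriolis, so pressure-gradient force balances both:
(1/ρ)|∂P/∂n| = fV + V²/R  →  V² + fR·V − fR·V_g = 0
With fR = 1.26×10⁻⁴ × 1148×10³ m = 145 m/s:
V = [−fR + √((fR)² + 4 fR V_g)]/2 = [−145 + √(145² + 4×145×41.6)]/2 = 33.7 m/s
Subgeostrophic (V < V_g = 41.6 m/s), as expected around a low.
Converting: 33.7 m/s × 3.6 = 120 km/h

120 km/h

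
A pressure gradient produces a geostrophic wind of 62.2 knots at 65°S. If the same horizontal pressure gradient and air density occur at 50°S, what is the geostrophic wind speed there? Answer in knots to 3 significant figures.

With the same pressure gradient and density, V_g ∝ 1/f ∝ 1/sin φ.
V₂ = V₁ · sin φ₁ / sin φ₂ = 62.2 × sin 65° / sin 50°
V₂ = 62.2 × 0.9063/0.7660 = 73.6 knots

73.6 knots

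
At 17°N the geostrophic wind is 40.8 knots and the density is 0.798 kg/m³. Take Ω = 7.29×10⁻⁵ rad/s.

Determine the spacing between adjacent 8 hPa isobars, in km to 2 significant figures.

Coriolis parameter at 17°N:
f = 2Ω sin φ = 2 × 7.29×10⁻⁵ × sin 17° = 4.26×10⁻⁵ s⁻¹
Wind speed in SI: 40.8 knots = 21.0 m/s
Geostrophic balance rearranged: |∂P/∂n| = f ρ V_g
|∂P/∂n| = 4.26×10⁻⁵ × 0.798 × 21.0 = 7.14×10⁻⁴ Pa/m
Isobar spacing: Δn = ΔP/|∂P/∂n| = 800 Pa / 7.14×10⁻⁴ Pa/m = 1120459 m ≈ 1100 km

1100 km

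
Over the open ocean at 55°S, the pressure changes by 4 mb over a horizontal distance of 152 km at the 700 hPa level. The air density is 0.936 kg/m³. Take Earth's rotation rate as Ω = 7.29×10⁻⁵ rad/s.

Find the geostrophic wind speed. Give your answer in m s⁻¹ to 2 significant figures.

24 m s⁻¹

Coriolis parameter at 55°S:
f = 2Ω sin φ = 2 × 7.29×10⁻⁵ × sin 55° = 1.19×10⁻⁴ s⁻¹
Pressure gradient: |∂P/∂n| = 400 Pa / 152000 m = 2.63×10⁻³ Pa/m
Geostrophic balance (pressure-gradient force = Coriolis force):
V_g = (1/(fρ)) |∂P/∂n| = 2.63×10⁻³ / (1.19×10⁻⁴ × 0.936) = 23.5 m/s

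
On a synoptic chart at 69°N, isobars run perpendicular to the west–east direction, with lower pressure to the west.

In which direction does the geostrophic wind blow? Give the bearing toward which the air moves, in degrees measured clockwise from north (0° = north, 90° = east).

000°

The pressure-gradient force points toward the west (bearing 270°).
Geostrophic balance: in the Northern Hemisphere the Coriolis force deflects motion to the right, so the geostrophic wind blows 90° to the right of the pressure-gradient force (low pressure on the left).
Rotating 270° by 90° clockwise gives 000° — the wind blows toward the north.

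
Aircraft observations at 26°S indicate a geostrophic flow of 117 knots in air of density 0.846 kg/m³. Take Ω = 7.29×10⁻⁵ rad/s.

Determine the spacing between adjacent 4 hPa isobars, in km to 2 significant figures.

120 km

Coriolis parameter at 26°S:
f = 2Ω sin φ = 2 × 7.29×10⁻⁵ × sin 26° = 6.39×10⁻⁵ s⁻¹
Wind speed in SI: 117 knots = 60.2 m/s
Geostrophic balance rearranged: |∂P/∂n| = f ρ V_g
|∂P/∂n| = 6.39×10⁻⁵ × 0.846 × 60.2 = 3.25×10⁻³ Pa/m
Isobar spacing: Δn = ΔP/|∂P/∂n| = 400 Pa / 3.25×10⁻³ Pa/m = 122904 m ≈ 120 km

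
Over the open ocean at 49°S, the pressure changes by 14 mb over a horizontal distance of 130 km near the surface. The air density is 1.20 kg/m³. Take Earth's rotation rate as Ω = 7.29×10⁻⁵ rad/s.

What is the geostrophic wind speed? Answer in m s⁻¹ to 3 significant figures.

81.6 m s⁻¹

Coriolis parameter at 49°S:
f = 2Ω sin φ = 2 × 7.29×10⁻⁵ × sin 49° = 1.10×10⁻⁴ s⁻¹
Pressure gradient: |∂P/∂n| = 1400 Pa / 130000 m = 1.08×10⁻² Pa/m
Geostrophic balance (pressure-gradient force = Coriolis force):
V_g = (1/(fρ)) |∂P/∂n| = 1.08×10⁻² / (1.10×10⁻⁴ × 1.20) = 81.6 m/s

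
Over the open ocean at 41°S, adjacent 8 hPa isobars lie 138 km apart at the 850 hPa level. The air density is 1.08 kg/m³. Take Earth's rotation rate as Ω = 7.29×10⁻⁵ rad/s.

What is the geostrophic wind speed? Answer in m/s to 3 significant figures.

Coriolis parameter at 41°S:
f = 2Ω sin φ = 2 × 7.29×10⁻⁵ × sin 41° = 9.57×10⁻⁵ s⁻¹
Pressure gradient: |∂P/∂n| = 800 Pa / 138000 m = 5.80×10⁻³ Pa/m
Geostrophic balance (pressure-gradient force = Coriolis force):
V_g = (1/(fρ)) |∂P/∂n| = 5.80×10⁻³ / (9.57×10⁻⁵ × 1.08) = 56.1 m/s

56.1 m/s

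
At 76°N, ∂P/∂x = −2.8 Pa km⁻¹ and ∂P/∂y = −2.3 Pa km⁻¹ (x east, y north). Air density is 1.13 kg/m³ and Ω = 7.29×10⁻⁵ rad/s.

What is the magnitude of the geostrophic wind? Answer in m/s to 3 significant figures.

22.7 m/s

Coriolis parameter at 76°N:
f = 2Ω sin φ = 2 × 7.29×10⁻⁵ × sin 76° = 1.41×10⁻⁴ s⁻¹
Component geostrophic relations (x east, y north):
u_g = −(1/(fρ)) ∂P/∂y,  v_g = (1/(fρ)) ∂P/∂x
u_g = −(−2.3×10⁻³)/(1.41×10⁻⁴ × 1.13) = 14.4 m/s;  v_g = (−2.8×10⁻³)/(1.41×10⁻⁴ × 1.13) = −17.5 m/s
|V_g| = √(u_g² + v_g²) = 22.7 m/s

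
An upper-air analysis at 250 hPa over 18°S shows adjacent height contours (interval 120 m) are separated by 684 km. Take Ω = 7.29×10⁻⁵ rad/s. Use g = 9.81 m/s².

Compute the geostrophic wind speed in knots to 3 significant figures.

74.3 knots

Coriolis parameter at 18°S:
f = 2Ω sin φ = 2 × 7.29×10⁻⁵ × sin 18° = 4.51×10⁻⁵ s⁻¹
Height gradient: |∂Z/∂n| = 120 m / 684000 m = 1.75×10⁻⁴
On a pressure surface, geostrophic balance gives V_g = (g/f)|∂Z/∂n|:
V_g = 9.81 × 1.75×10⁻⁴ / 4.51×10⁻⁵ = 38.2 m/s
Converting: 38.2 m/s × 1.944 = 74.3 knots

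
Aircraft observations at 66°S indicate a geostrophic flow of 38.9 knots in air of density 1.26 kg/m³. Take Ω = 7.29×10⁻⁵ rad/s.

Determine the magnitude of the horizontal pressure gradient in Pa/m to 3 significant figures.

Coriolis parameter at 66°S:
f = 2Ω sin φ = 2 × 7.29×10⁻⁵ × sin 66° = 1.33×10⁻⁴ s⁻¹
Wind speed in SI: 38.9 knots = 20.0 m/s
Geostrophic balance rearranged: |∂P/∂n| = f ρ V_g
|∂P/∂n| = 1.33×10⁻⁴ × 1.26 × 20.0 = 3.36×10⁻³ Pa/m

3.36×10⁻³ Pa/m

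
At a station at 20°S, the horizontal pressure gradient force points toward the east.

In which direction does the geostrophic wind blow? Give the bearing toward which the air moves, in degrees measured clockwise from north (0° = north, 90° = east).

The pressure-gradient force points toward the east (bearing 090°).
Geostrophic balance: in the Southern Hemisphere the Coriolis force deflects motion to the left, so the geostrophic wind blows 90° to the left of the pressure-gradient force (low pressure on the right).
Rotating 090° by 90° counterclockwise gives 000° — the wind blows toward the north.

000°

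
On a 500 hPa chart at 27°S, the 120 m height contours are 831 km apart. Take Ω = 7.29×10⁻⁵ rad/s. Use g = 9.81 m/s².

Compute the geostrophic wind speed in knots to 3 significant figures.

41.6 knots

Coriolis parameter at 27°S:
f = 2Ω sin φ = 2 × 7.29×10⁻⁵ × sin 27° = 6.62×10⁻⁵ s⁻¹
Height gradient: |∂Z/∂n| = 120 m / 831000 m = 1.44×10⁻⁴
On a pressure surface, geostrophic balance gives V_g = (g/f)|∂Z/∂n|:
V_g = 9.81 × 1.44×10⁻⁴ / 6.62×10⁻⁵ = 21.4 m/s
Converting: 21.4 m/s × 1.944 = 41.6 knots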